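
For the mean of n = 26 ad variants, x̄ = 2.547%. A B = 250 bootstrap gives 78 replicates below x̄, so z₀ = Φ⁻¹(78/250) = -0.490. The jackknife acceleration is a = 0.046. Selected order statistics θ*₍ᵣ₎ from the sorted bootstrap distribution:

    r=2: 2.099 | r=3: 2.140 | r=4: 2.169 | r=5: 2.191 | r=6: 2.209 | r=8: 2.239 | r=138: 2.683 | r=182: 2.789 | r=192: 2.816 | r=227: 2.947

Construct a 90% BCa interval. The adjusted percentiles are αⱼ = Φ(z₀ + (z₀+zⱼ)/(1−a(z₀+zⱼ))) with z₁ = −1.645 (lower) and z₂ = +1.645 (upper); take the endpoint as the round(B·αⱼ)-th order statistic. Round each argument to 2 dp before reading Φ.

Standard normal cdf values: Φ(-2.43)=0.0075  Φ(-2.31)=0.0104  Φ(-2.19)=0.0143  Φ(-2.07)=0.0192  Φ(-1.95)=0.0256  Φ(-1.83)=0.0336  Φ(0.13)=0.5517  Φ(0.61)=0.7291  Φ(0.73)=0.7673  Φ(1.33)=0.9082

(2.099, 2.816)

Lower: z₀ + z₁ = -0.490 + (-1.645) = -2.135; 1 − a(z₀+z₁) = 1 − (0.046)(-2.135) = 1.0982; argument = -0.490 + (-2.135)/1.0982 = -2.4341 → -2.43.
α₁ = Φ(-2.43) = 0.0075; rank = round(250 × 0.0075) = 2; θ*₍2₎ = 2.099.
Upper: z₀ + z₂ = 1.155; 1 − a(z₀+z₂) = 0.9469; argument = 0.7298 → 0.73; α₂ = 0.7673; rank = 192; θ*₍192₎ = 2.816.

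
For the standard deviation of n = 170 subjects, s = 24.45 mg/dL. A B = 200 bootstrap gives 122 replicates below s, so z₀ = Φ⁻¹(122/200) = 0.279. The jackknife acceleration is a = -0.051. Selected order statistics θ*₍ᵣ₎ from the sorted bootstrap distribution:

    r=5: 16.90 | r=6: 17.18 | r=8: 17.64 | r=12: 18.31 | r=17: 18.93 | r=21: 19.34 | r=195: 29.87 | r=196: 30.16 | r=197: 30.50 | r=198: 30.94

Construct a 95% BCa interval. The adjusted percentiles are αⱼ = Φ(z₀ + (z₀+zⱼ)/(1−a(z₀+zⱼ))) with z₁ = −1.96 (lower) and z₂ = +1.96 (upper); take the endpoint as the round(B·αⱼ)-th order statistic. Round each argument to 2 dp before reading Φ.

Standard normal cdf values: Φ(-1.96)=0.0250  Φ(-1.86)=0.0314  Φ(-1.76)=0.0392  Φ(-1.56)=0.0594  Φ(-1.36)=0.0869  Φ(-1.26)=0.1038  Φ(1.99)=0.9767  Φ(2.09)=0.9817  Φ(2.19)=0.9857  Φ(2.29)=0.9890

(18.31, 30.94)

Lower: z₀ + z₁ = 0.279 + (-1.960) = -1.681; 1 − a(z₀+z₁) = 1 − (-0.051)(-1.681) = 0.9143; argument = 0.279 + (-1.681)/0.9143 = -1.5596 → -1.56.
α₁ = Φ(-1.56) = 0.0594; rank = round(200 × 0.0594) = 12; θ*₍12₎ = 18.31.
Upper: z₀ + z₂ = 2.239; 1 − a(z₀+z₂) = 1.1142; argument = 2.2885 → 2.29; α₂ = 0.9890; rank = 198; θ*₍198₎ = 30.94.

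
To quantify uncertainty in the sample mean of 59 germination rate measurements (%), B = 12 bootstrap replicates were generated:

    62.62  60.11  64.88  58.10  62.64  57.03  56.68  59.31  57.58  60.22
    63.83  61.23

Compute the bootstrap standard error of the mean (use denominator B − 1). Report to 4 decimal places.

Bootstrap SE is the standard deviation of the 12 replicate means.
Mean of replicates: (62.62 + 60.11 + 64.88 + 58.10 + 62.64 + 57.03 + 56.68 + 59.31 + 57.58 + 60.22 + 63.83 + 61.23) / 12 = 724.23000 / 12 = 60.35250
Sum of squared deviations: (+2.26750)² + (−0.24250)² + (+4.52750)² + (−2.25250)² + (+2.28750)² + (−3.32250)² + (−3.67250)² + (−1.04250)² + (−2.77250)² + (−0.13250)² + (+3.47750)² + (+0.87750)² = 82.18542
Variance = 82.18542 / 11 = 7.47140
SE* = √7.47140

SE* = 2.7334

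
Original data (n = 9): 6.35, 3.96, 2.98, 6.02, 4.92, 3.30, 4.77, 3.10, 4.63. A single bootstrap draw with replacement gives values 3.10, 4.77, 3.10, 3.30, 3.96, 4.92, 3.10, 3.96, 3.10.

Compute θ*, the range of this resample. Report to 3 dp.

θ* = 1.820

Range = 4.92 − 3.10 = 1.820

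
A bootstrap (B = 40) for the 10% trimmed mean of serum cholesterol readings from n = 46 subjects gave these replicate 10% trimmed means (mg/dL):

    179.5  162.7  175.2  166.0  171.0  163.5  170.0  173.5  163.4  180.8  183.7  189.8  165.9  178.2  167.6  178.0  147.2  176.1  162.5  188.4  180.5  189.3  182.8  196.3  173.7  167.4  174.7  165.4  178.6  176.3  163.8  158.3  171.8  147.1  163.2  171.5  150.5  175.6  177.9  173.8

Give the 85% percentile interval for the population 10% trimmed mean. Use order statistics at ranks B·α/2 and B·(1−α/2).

Sorted replicates: 147.1, 147.2, 150.5, 158.3, 162.5, 162.7, 163.2, 163.4, 163.5, 163.8, 165.4, 165.9, 166.0, 167.4, 167.6, 170.0, 171.0, 171.5, 171.8, 173.5, 173.7, 173.8, 174.7, 175.2, 175.6, 176.1, 176.3, 177.9, 178.0, 178.2, 178.6, 179.5, 180.5, 180.8, 182.8, 183.7, 188.4, 189.3, 189.8, 196.3
α = 0.15; lower rank = 40 × 0.075 = 3; upper rank = 40 × 0.925 = 37.
The 3rd smallest replicate is 150.5; the 37th is 188.4.

(150.5, 188.4)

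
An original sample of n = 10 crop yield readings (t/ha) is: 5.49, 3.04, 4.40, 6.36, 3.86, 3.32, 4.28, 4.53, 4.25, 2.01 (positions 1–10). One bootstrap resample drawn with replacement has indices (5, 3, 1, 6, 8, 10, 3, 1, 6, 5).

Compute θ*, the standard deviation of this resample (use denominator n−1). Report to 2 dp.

Resample values: 3.86, 4.40, 5.49, 3.32, 4.53, 2.01, 4.40, 5.49, 3.32, 3.86.
Mean = 4.0680; sum of squared deviations = 9.9190
s² = 9.9190 / 9 = 1.1021
s = √1.1021 = 1.05

θ* = 1.05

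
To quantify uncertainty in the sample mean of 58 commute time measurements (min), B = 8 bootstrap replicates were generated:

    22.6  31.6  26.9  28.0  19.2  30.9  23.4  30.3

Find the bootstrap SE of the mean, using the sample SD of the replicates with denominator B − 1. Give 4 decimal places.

Bootstrap SE is the standard deviation of the 8 replicate means.
Mean of replicates: (22.6 + 31.6 + 26.9 + 28.0 + 19.2 + 30.9 + 23.4 + 30.3) / 8 = 212.90000 / 8 = 26.61250
Sum of squared deviations: (−4.01250)² + (+4.98750)² + (+0.28750)² + (+1.38750)² + (−7.41250)² + (+4.28750)² + (−3.21250)² + (+3.68750)² = 140.22875
Variance = 140.22875 / 7 = 20.03268
SE* = √20.03268

SE* = 4.4758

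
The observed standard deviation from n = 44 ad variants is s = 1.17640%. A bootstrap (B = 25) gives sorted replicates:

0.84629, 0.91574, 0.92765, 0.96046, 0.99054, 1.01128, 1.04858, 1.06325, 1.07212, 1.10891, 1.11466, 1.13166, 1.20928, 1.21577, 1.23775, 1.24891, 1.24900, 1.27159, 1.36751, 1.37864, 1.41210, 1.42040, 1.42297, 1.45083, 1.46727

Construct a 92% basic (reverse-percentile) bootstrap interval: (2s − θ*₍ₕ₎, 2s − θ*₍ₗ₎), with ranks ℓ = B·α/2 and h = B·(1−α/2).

(0.90197, 1.50651)

Percentile endpoints at ranks 1 and 24: θ*₍1₎ = 0.84629, θ*₍24₎ = 1.45083.
Basic interval reflects these around s:
  lower = 2 × 1.17640 − 1.45083 = 0.90197
  upper = 2 × 1.17640 − 0.84629 = 1.50651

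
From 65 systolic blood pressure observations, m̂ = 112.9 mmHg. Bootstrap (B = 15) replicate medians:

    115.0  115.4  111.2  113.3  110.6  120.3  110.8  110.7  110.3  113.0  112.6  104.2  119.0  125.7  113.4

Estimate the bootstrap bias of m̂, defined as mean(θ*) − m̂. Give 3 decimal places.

mean(θ*) = (115.0 + 115.4 + 111.2 + 113.3 + 110.6 + 120.3 + 110.8 + 110.7 + 110.3 + 113.0 + 112.6 + 104.2 + 119.0 + 125.7 + 113.4) / 15 = 113.7000
bias = 113.7000 − 112.9

bias = +0.800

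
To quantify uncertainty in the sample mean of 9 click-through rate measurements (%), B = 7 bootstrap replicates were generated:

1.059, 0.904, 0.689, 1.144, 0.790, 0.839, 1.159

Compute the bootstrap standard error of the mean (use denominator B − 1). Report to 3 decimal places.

Bootstrap SE is the standard deviation of the 7 replicate means.
Mean of replicates: (1.059 + 0.904 + 0.689 + 1.144 + 0.790 + 0.839 + 1.159) / 7 = 6.5840 / 7 = 0.9406
Sum of squared deviations: (+0.1184)² + (−0.0366)² + (−0.2516)² + (+0.2034)² + (−0.1506)² + (−0.1016)² + (+0.2184)² = 0.2007
Variance = 0.2007 / 6 = 0.0335
SE* = √0.0335

SE* = 0.183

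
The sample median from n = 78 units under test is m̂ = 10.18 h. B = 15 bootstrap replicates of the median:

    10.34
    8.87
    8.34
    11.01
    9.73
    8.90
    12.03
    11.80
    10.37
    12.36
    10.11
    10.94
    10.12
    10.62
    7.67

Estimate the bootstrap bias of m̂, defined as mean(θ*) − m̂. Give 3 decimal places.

mean(θ*) = (10.34 + 8.87 + 8.34 + 11.01 + 9.73 + 8.90 + 12.03 + 11.80 + 10.37 + 12.36 + 10.11 + 10.94 + 10.12 + 10.62 + 7.67) / 15 = 10.2140
bias = 10.2140 − 10.18

bias = +0.034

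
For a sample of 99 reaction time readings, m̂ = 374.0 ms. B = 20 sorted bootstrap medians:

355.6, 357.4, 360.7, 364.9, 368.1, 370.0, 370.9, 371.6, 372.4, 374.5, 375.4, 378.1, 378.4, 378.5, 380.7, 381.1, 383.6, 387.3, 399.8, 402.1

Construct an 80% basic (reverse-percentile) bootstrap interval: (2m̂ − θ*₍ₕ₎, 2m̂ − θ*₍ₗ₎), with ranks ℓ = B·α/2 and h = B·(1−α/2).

Percentile endpoints at ranks 2 and 18: θ*₍2₎ = 357.4, θ*₍18₎ = 387.3.
Basic interval reflects these around m̂:
  lower = 2 × 374.0 − 387.3 = 360.7
  upper = 2 × 374.0 − 357.4 = 390.6

(360.7, 390.6)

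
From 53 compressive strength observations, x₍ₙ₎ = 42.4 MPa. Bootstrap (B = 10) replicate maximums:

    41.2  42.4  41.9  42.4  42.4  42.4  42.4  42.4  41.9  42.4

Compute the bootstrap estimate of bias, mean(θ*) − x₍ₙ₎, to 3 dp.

mean(θ*) = (41.2 + 42.4 + 41.9 + 42.4 + 42.4 + 42.4 + 42.4 + 42.4 + 41.9 + 42.4) / 10 = 42.1800
bias = 42.1800 − 42.4

bias = −0.220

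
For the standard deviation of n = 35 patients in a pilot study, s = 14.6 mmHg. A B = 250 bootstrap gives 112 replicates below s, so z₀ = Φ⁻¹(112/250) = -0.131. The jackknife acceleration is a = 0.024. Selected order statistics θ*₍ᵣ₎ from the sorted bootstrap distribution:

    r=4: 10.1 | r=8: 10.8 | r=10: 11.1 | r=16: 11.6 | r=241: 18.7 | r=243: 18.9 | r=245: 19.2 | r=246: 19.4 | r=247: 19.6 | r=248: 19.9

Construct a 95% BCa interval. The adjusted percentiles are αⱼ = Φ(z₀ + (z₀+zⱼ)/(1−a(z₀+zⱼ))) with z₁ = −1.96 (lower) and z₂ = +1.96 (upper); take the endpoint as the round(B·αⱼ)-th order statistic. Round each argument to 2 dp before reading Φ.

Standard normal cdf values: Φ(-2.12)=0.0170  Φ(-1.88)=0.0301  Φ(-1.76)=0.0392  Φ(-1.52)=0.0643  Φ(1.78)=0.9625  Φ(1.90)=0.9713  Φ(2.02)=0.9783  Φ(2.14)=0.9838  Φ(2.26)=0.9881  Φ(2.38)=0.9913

(10.1, 18.7)

Lower: z₀ + z₁ = -0.131 + (-1.960) = -2.091; 1 − a(z₀+z₁) = 1 − (0.024)(-2.091) = 1.0502; argument = -0.131 + (-2.091)/1.0502 = -2.1221 → -2.12.
α₁ = Φ(-2.12) = 0.0170; rank = round(250 × 0.0170) = 4; θ*₍4₎ = 10.1.
Upper: z₀ + z₂ = 1.829; 1 − a(z₀+z₂) = 0.9561; argument = 1.7820 → 1.78; α₂ = 0.9625; rank = 241; θ*₍241₎ = 18.7.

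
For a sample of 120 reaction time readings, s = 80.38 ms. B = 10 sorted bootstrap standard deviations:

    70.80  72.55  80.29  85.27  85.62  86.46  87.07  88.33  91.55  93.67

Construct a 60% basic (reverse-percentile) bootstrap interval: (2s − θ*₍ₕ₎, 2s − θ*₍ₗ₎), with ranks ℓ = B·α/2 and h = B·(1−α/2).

(72.43, 88.21)

Percentile endpoints at ranks 2 and 8: θ*₍2₎ = 72.55, θ*₍8₎ = 88.33.
Basic interval reflects these around s:
  lower = 2 × 80.38 − 88.33 = 72.43
  upper = 2 × 80.38 − 72.55 = 88.21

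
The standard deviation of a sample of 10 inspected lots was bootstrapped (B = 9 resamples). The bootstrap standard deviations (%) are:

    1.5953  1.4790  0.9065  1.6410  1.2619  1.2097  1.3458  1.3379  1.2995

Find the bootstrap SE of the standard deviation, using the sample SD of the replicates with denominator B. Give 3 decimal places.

Bootstrap SE is the standard deviation of the 9 replicate standard deviations.
Mean of replicates: (1.5953 + 1.4790 + 0.9065 + 1.6410 + 1.2619 + 1.2097 + 1.3458 + 1.3379 + 1.2995) / 9 = 12.07660 / 9 = 1.34184
Sum of squared deviations: (+0.25346)² + (+0.13716)² + (−0.43534)² + (+0.29916)² + (−0.07994)² + (−0.13214)² + (+0.00396)² + (−0.00394)² + (−0.04234)² = 0.38775
Variance = 0.38775 / 9 = 0.04308
SE* = √0.04308

SE* = 0.208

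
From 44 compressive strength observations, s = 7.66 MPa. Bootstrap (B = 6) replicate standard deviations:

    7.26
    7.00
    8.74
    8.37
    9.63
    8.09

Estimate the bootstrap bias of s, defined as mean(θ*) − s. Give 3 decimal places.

bias = +0.522

mean(θ*) = (7.26 + 7.00 + 8.74 + 8.37 + 9.63 + 8.09) / 6 = 8.1817
bias = 8.1817 − 7.66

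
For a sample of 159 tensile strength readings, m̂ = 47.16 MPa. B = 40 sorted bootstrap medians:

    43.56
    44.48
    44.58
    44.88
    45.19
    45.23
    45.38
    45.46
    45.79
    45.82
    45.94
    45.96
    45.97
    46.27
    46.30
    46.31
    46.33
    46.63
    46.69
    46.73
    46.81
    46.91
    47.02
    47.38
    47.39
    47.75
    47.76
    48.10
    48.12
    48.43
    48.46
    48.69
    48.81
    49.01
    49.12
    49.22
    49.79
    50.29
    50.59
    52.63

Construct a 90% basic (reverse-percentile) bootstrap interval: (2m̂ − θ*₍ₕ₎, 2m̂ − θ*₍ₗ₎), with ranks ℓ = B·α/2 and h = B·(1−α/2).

Percentile endpoints at ranks 2 and 38: θ*₍2₎ = 44.48, θ*₍38₎ = 50.29.
Basic interval reflects these around m̂:
  lower = 2 × 47.16 − 50.29 = 44.03
  upper = 2 × 47.16 − 44.48 = 49.84

(44.03, 49.84)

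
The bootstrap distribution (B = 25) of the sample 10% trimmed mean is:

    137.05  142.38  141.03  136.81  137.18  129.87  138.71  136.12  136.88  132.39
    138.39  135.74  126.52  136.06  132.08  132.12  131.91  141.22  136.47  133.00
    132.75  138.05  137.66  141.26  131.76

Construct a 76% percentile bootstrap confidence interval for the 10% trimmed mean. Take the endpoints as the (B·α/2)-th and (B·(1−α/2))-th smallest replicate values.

Sorted replicates: 126.52, 129.87, 131.76, 131.91, 132.08, 132.12, 132.39, 132.75, 133.00, 135.74, 136.06, 136.12, 136.47, 136.81, 136.88, 137.05, 137.18, 137.66, 138.05, 138.39, 138.71, 141.03, 141.22, 141.26, 142.38
α = 0.24; lower rank = 25 × 0.120 = 3; upper rank = 25 × 0.880 = 22.
The 3rd smallest replicate is 131.76; the 22nd is 141.03.

(131.76, 141.03)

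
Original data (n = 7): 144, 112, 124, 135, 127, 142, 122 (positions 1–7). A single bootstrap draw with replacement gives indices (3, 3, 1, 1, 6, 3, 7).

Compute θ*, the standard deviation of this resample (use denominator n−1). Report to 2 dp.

Resample values: 124, 124, 144, 144, 142, 124, 122.
Mean = 132.0000; sum of squared deviations = 680.0000
s² = 680.0000 / 6 = 113.3333
s = √113.3333 = 10.65

θ* = 10.65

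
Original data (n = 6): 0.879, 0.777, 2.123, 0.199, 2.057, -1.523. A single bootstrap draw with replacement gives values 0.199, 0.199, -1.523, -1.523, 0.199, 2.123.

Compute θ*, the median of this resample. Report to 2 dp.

Sorted: -1.523, -1.523, 0.199, 0.199, 0.199, 2.123
Median = average of the two middle values = 0.20

θ* = 0.20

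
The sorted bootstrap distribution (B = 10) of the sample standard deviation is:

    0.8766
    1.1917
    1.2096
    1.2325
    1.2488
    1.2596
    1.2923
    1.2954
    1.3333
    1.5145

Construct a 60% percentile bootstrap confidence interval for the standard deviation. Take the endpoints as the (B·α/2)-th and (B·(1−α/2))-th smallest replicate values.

α = 0.40; lower rank = 10 × 0.200 = 2; upper rank = 10 × 0.800 = 8.
The 2nd smallest replicate is 1.1917; the 8th is 1.2954.

(1.1917, 1.2954)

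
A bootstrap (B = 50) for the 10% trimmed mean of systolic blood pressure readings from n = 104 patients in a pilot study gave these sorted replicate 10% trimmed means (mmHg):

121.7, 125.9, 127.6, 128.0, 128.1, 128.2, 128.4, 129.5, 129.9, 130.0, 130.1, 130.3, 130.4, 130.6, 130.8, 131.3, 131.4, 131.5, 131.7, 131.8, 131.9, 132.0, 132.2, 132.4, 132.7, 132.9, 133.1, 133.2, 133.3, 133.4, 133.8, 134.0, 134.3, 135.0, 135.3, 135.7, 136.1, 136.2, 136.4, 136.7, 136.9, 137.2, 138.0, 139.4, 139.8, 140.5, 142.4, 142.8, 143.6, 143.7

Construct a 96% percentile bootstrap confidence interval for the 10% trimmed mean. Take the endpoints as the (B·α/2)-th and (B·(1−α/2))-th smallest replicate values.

(121.7, 143.6)

α = 0.04; lower rank = 50 × 0.020 = 1; upper rank = 50 × 0.980 = 49.
The 1st smallest replicate is 121.7; the 49th is 143.6.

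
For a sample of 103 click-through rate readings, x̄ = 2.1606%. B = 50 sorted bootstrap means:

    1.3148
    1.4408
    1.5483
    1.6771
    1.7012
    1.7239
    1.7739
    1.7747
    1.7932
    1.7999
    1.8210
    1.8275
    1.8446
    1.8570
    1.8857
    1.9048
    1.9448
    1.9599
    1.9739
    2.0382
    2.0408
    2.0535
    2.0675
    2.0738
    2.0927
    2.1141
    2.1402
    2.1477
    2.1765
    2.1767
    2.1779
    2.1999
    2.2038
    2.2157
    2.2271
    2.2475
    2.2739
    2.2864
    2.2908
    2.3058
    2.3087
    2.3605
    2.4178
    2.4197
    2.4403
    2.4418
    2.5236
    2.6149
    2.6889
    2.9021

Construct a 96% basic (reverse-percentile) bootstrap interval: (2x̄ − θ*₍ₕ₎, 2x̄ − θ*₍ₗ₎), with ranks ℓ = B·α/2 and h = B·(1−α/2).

(1.6323, 3.0064)

Percentile endpoints at ranks 1 and 49: θ*₍1₎ = 1.3148, θ*₍49₎ = 2.6889.
Basic interval reflects these around x̄:
  lower = 2 × 2.1606 − 2.6889 = 1.6323
  upper = 2 × 2.1606 − 1.3148 = 3.0064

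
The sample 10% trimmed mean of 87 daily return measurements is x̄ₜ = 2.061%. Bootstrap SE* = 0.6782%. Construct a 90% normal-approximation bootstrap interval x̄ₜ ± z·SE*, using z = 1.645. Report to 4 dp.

(0.9454, 3.1766)

Margin = 1.645 × 0.6782 = 1.11564
Interval: 2.061 ± 1.11564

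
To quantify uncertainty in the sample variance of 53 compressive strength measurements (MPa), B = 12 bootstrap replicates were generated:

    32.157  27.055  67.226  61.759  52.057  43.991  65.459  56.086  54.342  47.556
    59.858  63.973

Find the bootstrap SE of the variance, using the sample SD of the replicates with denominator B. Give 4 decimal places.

Bootstrap SE is the standard deviation of the 12 replicate variances.
Mean of replicates: (32.157 + 27.055 + 67.226 + 61.759 + 52.057 + 43.991 + 65.459 + 56.086 + 54.342 + 47.556 + 59.858 + 63.973) / 12 = 631.51900 / 12 = 52.62658
Sum of squared deviations: (−20.46958)² + (−25.57158)² + (+14.59942)² + (+9.13242)² + (−0.56958)² + (−8.63558)² + (+12.83242)² + (+3.45942)² + (+1.71542)² + (−5.07058)² + (+7.23142)² + (+11.34642)² = 1830.67795
Variance = 1830.67795 / 12 = 152.55650
SE* = √152.55650

SE* = 12.3514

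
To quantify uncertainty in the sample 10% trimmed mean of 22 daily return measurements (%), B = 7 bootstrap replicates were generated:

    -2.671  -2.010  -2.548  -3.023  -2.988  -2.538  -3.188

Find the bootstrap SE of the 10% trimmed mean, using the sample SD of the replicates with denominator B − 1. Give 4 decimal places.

SE* = 0.3981

Bootstrap SE is the standard deviation of the 7 replicate 10% trimmed means.
Mean of replicates: ((-2.671) + (-2.010) + (-2.548) + (-3.023) + (-2.988) + (-2.538) + (-3.188)) / 7 = -18.96600 / 7 = -2.70943
Sum of squared deviations: (+0.03843)² + (+0.69943)² + (+0.16143)² + (−0.31357)² + (−0.27857)² + (+0.17143)² + (−0.47857)² = 0.95108
Variance = 0.95108 / 6 = 0.15851
SE* = √0.15851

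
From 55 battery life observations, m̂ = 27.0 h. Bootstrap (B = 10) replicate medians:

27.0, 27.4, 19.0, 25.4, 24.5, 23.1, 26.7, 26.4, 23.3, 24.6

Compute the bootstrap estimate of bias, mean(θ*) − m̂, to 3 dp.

mean(θ*) = (27.0 + 27.4 + 19.0 + 25.4 + 24.5 + 23.1 + 26.7 + 26.4 + 23.3 + 24.6) / 10 = 24.7400
bias = 24.7400 − 27.0

bias = −2.260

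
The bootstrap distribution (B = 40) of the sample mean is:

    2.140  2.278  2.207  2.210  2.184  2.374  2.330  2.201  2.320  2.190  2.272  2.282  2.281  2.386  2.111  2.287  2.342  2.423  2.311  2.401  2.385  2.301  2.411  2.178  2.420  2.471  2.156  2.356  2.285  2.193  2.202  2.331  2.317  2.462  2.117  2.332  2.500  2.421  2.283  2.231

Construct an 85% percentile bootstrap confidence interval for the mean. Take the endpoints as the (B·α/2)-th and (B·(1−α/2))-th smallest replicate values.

(2.140, 2.423)

Sorted replicates: 2.111, 2.117, 2.140, 2.156, 2.178, 2.184, 2.190, 2.193, 2.201, 2.202, 2.207, 2.210, 2.231, 2.272, 2.278, 2.281, 2.282, 2.283, 2.285, 2.287, 2.301, 2.311, 2.317, 2.320, 2.330, 2.331, 2.332, 2.342, 2.356, 2.374, 2.385, 2.386, 2.401, 2.411, 2.420, 2.421, 2.423, 2.462, 2.471, 2.500
α = 0.15; lower rank = 40 × 0.075 = 3; upper rank = 40 × 0.925 = 37.
The 3rd smallest replicate is 2.140; the 37th is 2.423.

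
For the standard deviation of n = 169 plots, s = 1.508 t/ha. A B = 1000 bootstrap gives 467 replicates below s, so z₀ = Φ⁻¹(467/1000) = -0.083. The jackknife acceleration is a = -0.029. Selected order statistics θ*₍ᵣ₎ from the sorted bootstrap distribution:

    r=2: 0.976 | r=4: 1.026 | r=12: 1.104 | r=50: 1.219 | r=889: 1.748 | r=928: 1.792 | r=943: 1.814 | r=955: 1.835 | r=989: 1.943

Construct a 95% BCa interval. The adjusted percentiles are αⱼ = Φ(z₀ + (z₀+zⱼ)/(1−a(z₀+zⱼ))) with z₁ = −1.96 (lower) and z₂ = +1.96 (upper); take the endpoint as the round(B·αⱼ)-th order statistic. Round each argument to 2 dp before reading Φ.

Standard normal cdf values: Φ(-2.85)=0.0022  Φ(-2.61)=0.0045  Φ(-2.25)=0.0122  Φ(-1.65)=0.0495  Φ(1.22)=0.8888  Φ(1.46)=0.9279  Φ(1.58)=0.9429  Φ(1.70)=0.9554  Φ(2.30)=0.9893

(1.104, 1.835)

Lower: z₀ + z₁ = -0.083 + (-1.960) = -2.043; 1 − a(z₀+z₁) = 1 − (-0.029)(-2.043) = 0.9408; argument = -0.083 + (-2.043)/0.9408 = -2.2547 → -2.25.
α₁ = Φ(-2.25) = 0.0122; rank = round(1000 × 0.0122) = 12; θ*₍12₎ = 1.104.
Upper: z₀ + z₂ = 1.877; 1 − a(z₀+z₂) = 1.0544; argument = 1.6971 → 1.70; α₂ = 0.9554; rank = 955; θ*₍955₎ = 1.835.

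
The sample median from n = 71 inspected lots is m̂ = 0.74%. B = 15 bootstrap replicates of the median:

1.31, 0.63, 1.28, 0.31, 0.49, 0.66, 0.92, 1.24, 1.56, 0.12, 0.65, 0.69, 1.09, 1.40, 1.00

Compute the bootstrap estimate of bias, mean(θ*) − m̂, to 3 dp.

bias = +0.150

mean(θ*) = (1.31 + 0.63 + 1.28 + 0.31 + 0.49 + 0.66 + 0.92 + 1.24 + 1.56 + 0.12 + 0.65 + 0.69 + 1.09 + 1.40 + 1.00) / 15 = 0.8900
bias = 0.8900 − 0.74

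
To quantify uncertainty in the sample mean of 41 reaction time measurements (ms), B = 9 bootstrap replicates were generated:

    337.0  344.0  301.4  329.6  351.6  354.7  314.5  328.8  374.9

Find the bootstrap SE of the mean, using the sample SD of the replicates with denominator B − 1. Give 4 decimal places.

SE* = 22.0967

Bootstrap SE is the standard deviation of the 9 replicate means.
Mean of replicates: (337.0 + 344.0 + 301.4 + 329.6 + 351.6 + 354.7 + 314.5 + 328.8 + 374.9) / 9 = 3036.50000 / 9 = 337.38889
Sum of squared deviations: (−0.38889)² + (+6.61111)² + (−35.98889)² + (−7.78889)² + (+14.21111)² + (+17.31111)² + (−22.88889)² + (−8.58889)² + (+37.51111)² = 3906.10889
Variance = 3906.10889 / 8 = 488.26361
SE* = √488.26361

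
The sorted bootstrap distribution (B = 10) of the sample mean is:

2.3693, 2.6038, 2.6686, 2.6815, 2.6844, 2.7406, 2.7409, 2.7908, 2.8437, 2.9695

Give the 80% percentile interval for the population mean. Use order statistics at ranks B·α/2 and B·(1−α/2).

(2.3693, 2.8437)

α = 0.20; lower rank = 10 × 0.100 = 1; upper rank = 10 × 0.900 = 9.
The 1st smallest replicate is 2.3693; the 9th is 2.8437.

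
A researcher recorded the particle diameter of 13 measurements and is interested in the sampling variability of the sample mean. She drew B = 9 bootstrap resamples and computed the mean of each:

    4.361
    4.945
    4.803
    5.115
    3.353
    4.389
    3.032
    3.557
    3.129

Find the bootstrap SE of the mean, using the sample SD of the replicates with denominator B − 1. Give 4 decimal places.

Bootstrap SE is the standard deviation of the 9 replicate means.
Mean of replicates: (4.361 + 4.945 + 4.803 + 5.115 + 3.353 + 4.389 + 3.032 + 3.557 + 3.129) / 9 = 36.68400 / 9 = 4.07600
Sum of squared deviations: (+0.28500)² + (+0.86900)² + (+0.72700)² + (+1.03900)² + (−0.72300)² + (+0.31300)² + (−1.04400)² + (−0.51900)² + (−0.94700)² = 5.32124
Variance = 5.32124 / 8 = 0.66516
SE* = √0.66516

SE* = 0.8156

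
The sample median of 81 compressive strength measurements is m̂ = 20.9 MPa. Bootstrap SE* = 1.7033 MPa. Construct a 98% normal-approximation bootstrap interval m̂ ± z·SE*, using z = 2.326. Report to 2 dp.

(16.94, 24.86)

Margin = 2.326 × 1.7033 = 3.962
Interval: 20.9 ± 3.962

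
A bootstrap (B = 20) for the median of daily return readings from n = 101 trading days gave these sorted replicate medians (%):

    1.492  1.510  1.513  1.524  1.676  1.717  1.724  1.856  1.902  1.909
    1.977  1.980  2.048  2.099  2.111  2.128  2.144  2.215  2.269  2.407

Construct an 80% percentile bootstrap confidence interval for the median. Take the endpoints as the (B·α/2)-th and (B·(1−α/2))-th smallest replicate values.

α = 0.20; lower rank = 20 × 0.100 = 2; upper rank = 20 × 0.900 = 18.
The 2nd smallest replicate is 1.510; the 18th is 2.215.

(1.510, 2.215)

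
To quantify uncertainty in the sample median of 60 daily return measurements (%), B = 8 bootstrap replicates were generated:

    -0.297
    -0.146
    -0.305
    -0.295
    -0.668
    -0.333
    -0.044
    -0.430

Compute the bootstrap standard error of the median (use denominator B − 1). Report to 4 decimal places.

SE* = 0.1855

Bootstrap SE is the standard deviation of the 8 replicate medians.
Mean of replicates: ((-0.297) + (-0.146) + (-0.305) + (-0.295) + (-0.668) + (-0.333) + (-0.044) + (-0.430)) / 8 = -2.518000 / 8 = -0.314750
Sum of squared deviations: (+0.017750)² + (+0.168750)² + (+0.009750)² + (+0.019750)² + (−0.353250)² + (−0.018250)² + (+0.270750)² + (−0.115250)² = 0.240984
Variance = 0.240984 / 7 = 0.034426
SE* = √0.034426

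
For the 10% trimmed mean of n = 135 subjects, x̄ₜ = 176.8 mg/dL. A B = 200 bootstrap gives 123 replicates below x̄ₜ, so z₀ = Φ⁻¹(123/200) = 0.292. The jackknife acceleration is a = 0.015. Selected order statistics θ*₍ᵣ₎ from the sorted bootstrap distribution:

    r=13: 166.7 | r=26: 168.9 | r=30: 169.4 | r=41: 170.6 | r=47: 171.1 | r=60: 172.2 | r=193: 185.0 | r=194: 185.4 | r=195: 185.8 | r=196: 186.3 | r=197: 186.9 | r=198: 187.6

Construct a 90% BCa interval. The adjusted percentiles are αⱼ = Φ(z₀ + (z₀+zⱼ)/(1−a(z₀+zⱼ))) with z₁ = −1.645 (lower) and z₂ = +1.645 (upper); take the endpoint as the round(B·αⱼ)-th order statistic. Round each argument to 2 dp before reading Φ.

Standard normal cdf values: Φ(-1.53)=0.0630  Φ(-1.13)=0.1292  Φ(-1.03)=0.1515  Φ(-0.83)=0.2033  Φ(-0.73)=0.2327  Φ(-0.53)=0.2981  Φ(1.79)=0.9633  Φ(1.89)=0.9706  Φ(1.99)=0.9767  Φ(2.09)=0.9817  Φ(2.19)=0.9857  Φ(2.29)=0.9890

Lower: z₀ + z₁ = 0.292 + (-1.645) = -1.353; 1 − a(z₀+z₁) = 1 − (0.015)(-1.353) = 1.0203; argument = 0.292 + (-1.353)/1.0203 = -1.0341 → -1.03.
α₁ = Φ(-1.03) = 0.1515; rank = round(200 × 0.1515) = 30; θ*₍30₎ = 169.4.
Upper: z₀ + z₂ = 1.937; 1 − a(z₀+z₂) = 0.9709; argument = 2.2870 → 2.29; α₂ = 0.9890; rank = 198; θ*₍198₎ = 187.6.

(169.4, 187.6)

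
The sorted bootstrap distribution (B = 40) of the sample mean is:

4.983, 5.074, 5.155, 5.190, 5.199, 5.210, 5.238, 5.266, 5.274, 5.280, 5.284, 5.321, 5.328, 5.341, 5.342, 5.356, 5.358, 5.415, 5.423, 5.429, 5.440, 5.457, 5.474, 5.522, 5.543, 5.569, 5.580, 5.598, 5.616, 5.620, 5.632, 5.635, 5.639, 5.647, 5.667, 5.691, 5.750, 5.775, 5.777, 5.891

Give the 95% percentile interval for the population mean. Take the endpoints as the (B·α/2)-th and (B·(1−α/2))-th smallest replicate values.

α = 0.05; lower rank = 40 × 0.025 = 1; upper rank = 40 × 0.975 = 39.
The 1st smallest replicate is 4.983; the 39th is 5.777.

(4.983, 5.777)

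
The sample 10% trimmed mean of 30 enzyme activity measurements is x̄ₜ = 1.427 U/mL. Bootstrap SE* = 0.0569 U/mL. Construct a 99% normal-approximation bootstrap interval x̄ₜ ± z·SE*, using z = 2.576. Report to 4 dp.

(1.2804, 1.5736)

Margin = 2.576 × 0.0569 = 0.14657
Interval: 1.427 ± 0.14657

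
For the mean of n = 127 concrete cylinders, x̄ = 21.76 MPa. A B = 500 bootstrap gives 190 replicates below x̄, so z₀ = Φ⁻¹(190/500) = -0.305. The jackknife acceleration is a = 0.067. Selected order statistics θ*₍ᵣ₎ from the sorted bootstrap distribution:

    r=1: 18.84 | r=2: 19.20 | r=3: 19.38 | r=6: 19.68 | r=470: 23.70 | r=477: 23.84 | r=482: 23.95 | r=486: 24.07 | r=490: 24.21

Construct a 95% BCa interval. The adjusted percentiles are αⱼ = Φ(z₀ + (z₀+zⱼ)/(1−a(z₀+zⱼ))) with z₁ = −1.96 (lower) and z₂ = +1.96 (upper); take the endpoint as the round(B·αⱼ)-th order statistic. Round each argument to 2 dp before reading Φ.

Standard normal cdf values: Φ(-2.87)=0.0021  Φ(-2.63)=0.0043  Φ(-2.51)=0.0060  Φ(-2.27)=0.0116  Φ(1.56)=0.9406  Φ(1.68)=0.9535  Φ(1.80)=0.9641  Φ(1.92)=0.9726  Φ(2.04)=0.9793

Lower: z₀ + z₁ = -0.305 + (-1.960) = -2.265; 1 − a(z₀+z₁) = 1 − (0.067)(-2.265) = 1.1518; argument = -0.305 + (-2.265)/1.1518 = -2.2716 → -2.27.
α₁ = Φ(-2.27) = 0.0116; rank = round(500 × 0.0116) = 6; θ*₍6₎ = 19.68.
Upper: z₀ + z₂ = 1.655; 1 − a(z₀+z₂) = 0.8891; argument = 1.5564 → 1.56; α₂ = 0.9406; rank = 470; θ*₍470₎ = 23.70.

(19.68, 23.70)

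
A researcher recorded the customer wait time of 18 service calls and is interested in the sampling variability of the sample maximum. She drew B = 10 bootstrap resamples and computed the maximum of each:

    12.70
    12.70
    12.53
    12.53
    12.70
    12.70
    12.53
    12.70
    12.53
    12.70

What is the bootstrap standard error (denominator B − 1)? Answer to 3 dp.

Bootstrap SE is the standard deviation of the 10 replicate maximums.
Mean of replicates: (12.70 + 12.70 + 12.53 + 12.53 + 12.70 + 12.70 + 12.53 + 12.70 + 12.53 + 12.70) / 10 = 126.3200 / 10 = 12.6320
Sum of squared deviations: (+0.0680)² + (+0.0680)² + (−0.1020)² + (−0.1020)² + (+0.0680)² + (+0.0680)² + (−0.1020)² + (+0.0680)² + (−0.1020)² + (+0.0680)² = 0.0694
Variance = 0.0694 / 9 = 0.0077
SE* = √0.0077

SE* = 0.088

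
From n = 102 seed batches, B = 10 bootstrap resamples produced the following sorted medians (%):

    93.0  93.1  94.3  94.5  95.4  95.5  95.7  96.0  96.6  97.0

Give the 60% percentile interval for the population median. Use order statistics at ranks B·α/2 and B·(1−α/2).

α = 0.40; lower rank = 10 × 0.200 = 2; upper rank = 10 × 0.800 = 8.
The 2nd smallest replicate is 93.1; the 8th is 96.0.

(93.1, 96.0)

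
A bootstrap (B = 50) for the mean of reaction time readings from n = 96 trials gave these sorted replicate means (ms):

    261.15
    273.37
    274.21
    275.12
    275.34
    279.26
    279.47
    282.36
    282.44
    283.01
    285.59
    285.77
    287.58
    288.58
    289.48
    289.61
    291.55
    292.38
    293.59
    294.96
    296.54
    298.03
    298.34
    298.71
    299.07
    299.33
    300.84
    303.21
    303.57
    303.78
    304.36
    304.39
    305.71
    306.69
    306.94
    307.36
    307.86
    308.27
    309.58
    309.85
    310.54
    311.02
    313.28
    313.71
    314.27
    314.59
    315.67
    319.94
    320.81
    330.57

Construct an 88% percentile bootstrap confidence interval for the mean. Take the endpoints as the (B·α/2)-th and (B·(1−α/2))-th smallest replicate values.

α = 0.12; lower rank = 50 × 0.060 = 3; upper rank = 50 × 0.940 = 47.
The 3rd smallest replicate is 274.21; the 47th is 315.67.

(274.21, 315.67)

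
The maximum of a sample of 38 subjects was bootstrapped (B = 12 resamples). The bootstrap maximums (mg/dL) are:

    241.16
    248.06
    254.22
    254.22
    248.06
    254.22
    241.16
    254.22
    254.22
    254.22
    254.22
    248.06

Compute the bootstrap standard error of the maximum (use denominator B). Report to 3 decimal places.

Bootstrap SE is the standard deviation of the 12 replicate maximums.
Mean of replicates: (241.16 + 248.06 + 254.22 + 254.22 + 248.06 + 254.22 + 241.16 + 254.22 + 254.22 + 254.22 + 254.22 + 248.06) / 12 = 3006.0400 / 12 = 250.5033
Sum of squared deviations: (−9.3433)² + (−2.4433)² + (+3.7167)² + (+3.7167)² + (−2.4433)² + (+3.7167)² + (−9.3433)² + (+3.7167)² + (+3.7167)² + (+3.7167)² + (+3.7167)² + (−2.4433)² = 289.2007
Variance = 289.2007 / 12 = 24.1001
SE* = √24.1001

SE* = 4.909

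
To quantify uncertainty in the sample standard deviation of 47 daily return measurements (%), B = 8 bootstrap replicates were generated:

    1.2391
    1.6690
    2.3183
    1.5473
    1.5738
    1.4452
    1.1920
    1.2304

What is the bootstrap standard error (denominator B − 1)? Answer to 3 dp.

SE* = 0.366

Bootstrap SE is the standard deviation of the 8 replicate standard deviations.
Mean of replicates: (1.2391 + 1.6690 + 2.3183 + 1.5473 + 1.5738 + 1.4452 + 1.1920 + 1.2304) / 8 = 12.21510 / 8 = 1.52689
Sum of squared deviations: (−0.28779)² + (+0.14211)² + (+0.79141)² + (+0.02041)² + (+0.04691)² + (−0.08169)² + (−0.33489)² + (−0.29649)² = 0.93870
Variance = 0.93870 / 7 = 0.13410
SE* = √0.13410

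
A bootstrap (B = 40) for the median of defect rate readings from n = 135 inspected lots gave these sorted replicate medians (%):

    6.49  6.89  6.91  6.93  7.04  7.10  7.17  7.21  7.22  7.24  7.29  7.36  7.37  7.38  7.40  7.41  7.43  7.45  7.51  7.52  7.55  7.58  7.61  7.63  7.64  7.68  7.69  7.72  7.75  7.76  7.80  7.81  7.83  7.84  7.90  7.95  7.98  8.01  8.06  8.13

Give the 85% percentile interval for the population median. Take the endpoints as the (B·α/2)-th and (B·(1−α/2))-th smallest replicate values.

(6.91, 7.98)

α = 0.15; lower rank = 40 × 0.075 = 3; upper rank = 40 × 0.925 = 37.
The 3rd smallest replicate is 6.91; the 37th is 7.98.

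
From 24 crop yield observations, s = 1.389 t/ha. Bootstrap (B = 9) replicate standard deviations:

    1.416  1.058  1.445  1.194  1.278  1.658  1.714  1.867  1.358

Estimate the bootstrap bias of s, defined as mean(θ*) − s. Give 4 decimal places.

mean(θ*) = (1.416 + 1.058 + 1.445 + 1.194 + 1.278 + 1.658 + 1.714 + 1.867 + 1.358) / 9 = 1.44311
bias = 1.44311 − 1.389

bias = +0.0541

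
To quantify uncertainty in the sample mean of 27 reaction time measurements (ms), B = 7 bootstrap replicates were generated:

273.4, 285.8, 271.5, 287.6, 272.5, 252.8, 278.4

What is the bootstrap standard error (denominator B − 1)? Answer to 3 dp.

SE* = 11.544

Bootstrap SE is the standard deviation of the 7 replicate means.
Mean of replicates: (273.4 + 285.8 + 271.5 + 287.6 + 272.5 + 252.8 + 278.4) / 7 = 1922.0000 / 7 = 274.5714
Sum of squared deviations: (−1.1714)² + (+11.2286)² + (−3.0714)² + (+13.0286)² + (−2.0714)² + (−21.7714)² + (+3.8286)² = 799.5743
Variance = 799.5743 / 6 = 133.2624
SE* = √133.2624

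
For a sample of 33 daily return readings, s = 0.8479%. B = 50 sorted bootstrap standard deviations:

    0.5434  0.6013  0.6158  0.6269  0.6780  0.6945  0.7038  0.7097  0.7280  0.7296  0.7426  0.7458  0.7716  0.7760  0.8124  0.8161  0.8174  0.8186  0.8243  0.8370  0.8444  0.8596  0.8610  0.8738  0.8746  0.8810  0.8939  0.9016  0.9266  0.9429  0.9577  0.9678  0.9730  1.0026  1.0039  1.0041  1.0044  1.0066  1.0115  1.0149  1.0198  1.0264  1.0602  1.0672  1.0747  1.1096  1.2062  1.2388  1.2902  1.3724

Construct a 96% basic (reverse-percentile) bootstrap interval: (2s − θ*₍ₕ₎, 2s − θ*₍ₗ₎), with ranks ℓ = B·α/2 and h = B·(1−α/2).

(0.4056, 1.1524)

Percentile endpoints at ranks 1 and 49: θ*₍1₎ = 0.5434, θ*₍49₎ = 1.2902.
Basic interval reflects these around s:
  lower = 2 × 0.8479 − 1.2902 = 0.4056
  upper = 2 × 0.8479 − 0.5434 = 1.1524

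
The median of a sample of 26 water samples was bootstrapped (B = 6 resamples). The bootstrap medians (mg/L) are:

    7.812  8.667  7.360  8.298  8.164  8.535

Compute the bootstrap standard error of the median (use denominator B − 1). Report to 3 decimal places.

SE* = 0.485

Bootstrap SE is the standard deviation of the 6 replicate medians.
Mean of replicates: (7.812 + 8.667 + 7.360 + 8.298 + 8.164 + 8.535) / 6 = 48.8360 / 6 = 8.1393
Sum of squared deviations: (−0.3273)² + (+0.5277)² + (−0.7793)² + (+0.1587)² + (+0.0247)² + (+0.3957)² = 1.1753
Variance = 1.1753 / 5 = 0.2351
SE* = √0.2351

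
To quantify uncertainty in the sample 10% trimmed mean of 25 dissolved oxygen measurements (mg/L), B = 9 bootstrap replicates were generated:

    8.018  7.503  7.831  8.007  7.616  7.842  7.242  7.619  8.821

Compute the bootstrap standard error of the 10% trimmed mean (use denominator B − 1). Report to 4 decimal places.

Bootstrap SE is the standard deviation of the 9 replicate 10% trimmed means.
Mean of replicates: (8.018 + 7.503 + 7.831 + 8.007 + 7.616 + 7.842 + 7.242 + 7.619 + 8.821) / 9 = 70.49900 / 9 = 7.83322
Sum of squared deviations: (+0.18478)² + (−0.33022)² + (−0.00222)² + (+0.17378)² + (−0.21722)² + (+0.00878)² + (−0.59122)² + (−0.21422)² + (+0.98778)² = 1.59180
Variance = 1.59180 / 8 = 0.19897
SE* = √0.19897

SE* = 0.4461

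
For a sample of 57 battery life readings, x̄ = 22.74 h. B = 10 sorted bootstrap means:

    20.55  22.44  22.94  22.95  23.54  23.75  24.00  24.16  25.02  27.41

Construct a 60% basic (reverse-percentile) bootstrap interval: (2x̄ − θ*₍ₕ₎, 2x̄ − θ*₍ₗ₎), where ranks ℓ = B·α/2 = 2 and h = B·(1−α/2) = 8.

Percentile endpoints at ranks 2 and 8: θ*₍2₎ = 22.44, θ*₍8₎ = 24.16.
Basic interval reflects these around x̄:
  lower = 2 × 22.74 − 24.16 = 21.32
  upper = 2 × 22.74 − 22.44 = 23.04

(21.32, 23.04)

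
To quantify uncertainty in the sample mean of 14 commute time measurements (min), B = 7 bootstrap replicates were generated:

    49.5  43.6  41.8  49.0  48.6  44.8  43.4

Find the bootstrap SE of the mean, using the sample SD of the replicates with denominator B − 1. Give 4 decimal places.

SE* = 3.1456

Bootstrap SE is the standard deviation of the 7 replicate means.
Mean of replicates: (49.5 + 43.6 + 41.8 + 49.0 + 48.6 + 44.8 + 43.4) / 7 = 320.70000 / 7 = 45.81429
Sum of squared deviations: (+3.68571)² + (−2.21429)² + (−4.01429)² + (+3.18571)² + (+2.78571)² + (−1.01429)² + (−2.41429)² = 59.36857
Variance = 59.36857 / 6 = 9.89476
SE* = √9.89476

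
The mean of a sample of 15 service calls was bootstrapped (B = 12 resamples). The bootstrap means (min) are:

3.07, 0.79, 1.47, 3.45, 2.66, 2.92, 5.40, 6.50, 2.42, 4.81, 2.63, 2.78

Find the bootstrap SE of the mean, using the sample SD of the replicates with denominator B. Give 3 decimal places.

Bootstrap SE is the standard deviation of the 12 replicate means.
Mean of replicates: (3.07 + 0.79 + 1.47 + 3.45 + 2.66 + 2.92 + 5.40 + 6.50 + 2.42 + 4.81 + 2.63 + 2.78) / 12 = 38.9000 / 12 = 3.2417
Sum of squared deviations: (−0.1717)² + (−2.4517)² + (−1.7717)² + (+0.2083)² + (−0.5817)² + (−0.3217)² + (+2.1583)² + (+3.2583)² + (−0.8217)² + (+1.5683)² + (−0.6117)² + (−0.4617)² = 28.6614
Variance = 28.6614 / 12 = 2.3884
SE* = √2.3884

SE* = 1.545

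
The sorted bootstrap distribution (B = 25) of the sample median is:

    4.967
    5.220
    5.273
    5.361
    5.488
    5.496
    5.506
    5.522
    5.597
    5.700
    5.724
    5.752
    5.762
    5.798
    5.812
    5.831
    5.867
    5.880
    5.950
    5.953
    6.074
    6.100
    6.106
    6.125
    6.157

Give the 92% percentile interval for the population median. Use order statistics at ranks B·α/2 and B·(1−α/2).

α = 0.08; lower rank = 25 × 0.040 = 1; upper rank = 25 × 0.960 = 24.
The 1st smallest replicate is 4.967; the 24th is 6.125.

(4.967, 6.125)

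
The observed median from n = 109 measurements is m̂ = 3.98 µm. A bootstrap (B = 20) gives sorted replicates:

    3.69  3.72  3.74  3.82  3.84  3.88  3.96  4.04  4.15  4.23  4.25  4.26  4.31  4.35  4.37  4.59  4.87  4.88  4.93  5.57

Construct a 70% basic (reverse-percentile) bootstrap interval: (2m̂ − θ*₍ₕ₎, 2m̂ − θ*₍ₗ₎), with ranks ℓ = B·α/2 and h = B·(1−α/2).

(3.09, 4.22)

Percentile endpoints at ranks 3 and 17: θ*₍3₎ = 3.74, θ*₍17₎ = 4.87.
Basic interval reflects these around m̂:
  lower = 2 × 3.98 − 4.87 = 3.09
  upper = 2 × 3.98 − 3.74 = 4.22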